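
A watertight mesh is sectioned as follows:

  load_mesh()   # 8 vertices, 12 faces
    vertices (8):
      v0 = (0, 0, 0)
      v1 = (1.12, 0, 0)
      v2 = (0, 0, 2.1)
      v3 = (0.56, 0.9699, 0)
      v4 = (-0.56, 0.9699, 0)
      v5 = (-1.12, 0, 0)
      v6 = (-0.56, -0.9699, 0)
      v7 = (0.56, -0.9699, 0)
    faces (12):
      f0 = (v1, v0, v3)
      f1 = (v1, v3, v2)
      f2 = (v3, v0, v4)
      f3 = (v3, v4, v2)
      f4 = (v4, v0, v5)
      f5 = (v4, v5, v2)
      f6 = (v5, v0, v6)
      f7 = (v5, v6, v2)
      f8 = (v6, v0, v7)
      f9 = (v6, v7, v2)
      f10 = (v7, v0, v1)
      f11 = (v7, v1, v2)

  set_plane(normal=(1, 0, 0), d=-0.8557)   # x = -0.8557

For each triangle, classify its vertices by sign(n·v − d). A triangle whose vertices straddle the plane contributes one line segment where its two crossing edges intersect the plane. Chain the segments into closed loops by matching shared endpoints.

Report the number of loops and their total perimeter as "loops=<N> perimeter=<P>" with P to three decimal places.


loops=1 perimeter=2.265

Straddling triangles (4 of 12):
  (v4,v0,v5) [++-] → (-0.8557, 0, 0)–(-0.8557, 0.457758, 0)  len=0.4578
  (v4,v5,v2) [+-+] → (-0.8557, 0.457758, 0)–(-0.8557, 0, 0.495563)  len=0.6746
  (v5,v0,v6) [-++] → (-0.8557, 0, 0)–(-0.8557, -0.457758, 0)  len=0.4578
  (v5,v6,v2) [-++] → (-0.8557, -0.457758, 0)–(-0.8557, 0, 0.495563)  len=0.6746

Chained into 1 loop(s):
  loop 1: 4 segments, perimeter = 2.2648
Total perimeter = 2.265


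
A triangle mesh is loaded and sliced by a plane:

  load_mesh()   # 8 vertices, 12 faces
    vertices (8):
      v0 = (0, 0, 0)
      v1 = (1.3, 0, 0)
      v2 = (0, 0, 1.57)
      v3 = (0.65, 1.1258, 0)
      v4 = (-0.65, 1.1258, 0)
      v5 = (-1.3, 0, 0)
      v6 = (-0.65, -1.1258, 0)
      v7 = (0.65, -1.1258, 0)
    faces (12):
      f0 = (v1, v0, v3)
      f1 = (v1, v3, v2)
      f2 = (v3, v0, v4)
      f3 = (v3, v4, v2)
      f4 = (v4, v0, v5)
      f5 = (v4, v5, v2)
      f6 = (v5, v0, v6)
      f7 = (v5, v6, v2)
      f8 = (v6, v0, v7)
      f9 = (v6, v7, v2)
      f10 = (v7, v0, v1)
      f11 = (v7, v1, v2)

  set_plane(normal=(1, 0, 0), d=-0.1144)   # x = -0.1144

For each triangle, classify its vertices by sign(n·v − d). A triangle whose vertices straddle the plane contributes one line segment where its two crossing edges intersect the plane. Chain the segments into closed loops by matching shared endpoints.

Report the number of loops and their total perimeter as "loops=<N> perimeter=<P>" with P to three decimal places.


loops=1 perimeter=5.919

Straddling triangles (8 of 12):
  (v3,v0,v4) [++-] → (-0.1144, 0.198141, 0)–(-0.1144, 1.1258, 0)  len=0.9277
  (v3,v4,v2) [+-+] → (-0.1144, 1.1258, 0)–(-0.1144, 0.198141, 1.29368)  len=1.5919
  (v4,v0,v5) [-+-] → (-0.1144, 0.198141, 0)–(-0.1144, 0, 0)  len=0.1981
  (v4,v5,v2) [--+] → (-0.1144, 0, 1.43184)–(-0.1144, 0.198141, 1.29368)  len=0.2416
  (v5,v0,v6) [-+-] → (-0.1144, 0, 0)–(-0.1144, -0.198141, 0)  len=0.1981
  (v5,v6,v2) [--+] → (-0.1144, -0.198141, 1.29368)–(-0.1144, 0, 1.43184)  len=0.2416
  (v6,v0,v7) [-++] → (-0.1144, -0.198141, 0)–(-0.1144, -1.1258, 0)  len=0.9277
  (v6,v7,v2) [-++] → (-0.1144, -1.1258, 0)–(-0.1144, -0.198141, 1.29368)  len=1.5919

Chained into 1 loop(s):
  loop 1: 8 segments, perimeter = 5.9185
Total perimeter = 5.919


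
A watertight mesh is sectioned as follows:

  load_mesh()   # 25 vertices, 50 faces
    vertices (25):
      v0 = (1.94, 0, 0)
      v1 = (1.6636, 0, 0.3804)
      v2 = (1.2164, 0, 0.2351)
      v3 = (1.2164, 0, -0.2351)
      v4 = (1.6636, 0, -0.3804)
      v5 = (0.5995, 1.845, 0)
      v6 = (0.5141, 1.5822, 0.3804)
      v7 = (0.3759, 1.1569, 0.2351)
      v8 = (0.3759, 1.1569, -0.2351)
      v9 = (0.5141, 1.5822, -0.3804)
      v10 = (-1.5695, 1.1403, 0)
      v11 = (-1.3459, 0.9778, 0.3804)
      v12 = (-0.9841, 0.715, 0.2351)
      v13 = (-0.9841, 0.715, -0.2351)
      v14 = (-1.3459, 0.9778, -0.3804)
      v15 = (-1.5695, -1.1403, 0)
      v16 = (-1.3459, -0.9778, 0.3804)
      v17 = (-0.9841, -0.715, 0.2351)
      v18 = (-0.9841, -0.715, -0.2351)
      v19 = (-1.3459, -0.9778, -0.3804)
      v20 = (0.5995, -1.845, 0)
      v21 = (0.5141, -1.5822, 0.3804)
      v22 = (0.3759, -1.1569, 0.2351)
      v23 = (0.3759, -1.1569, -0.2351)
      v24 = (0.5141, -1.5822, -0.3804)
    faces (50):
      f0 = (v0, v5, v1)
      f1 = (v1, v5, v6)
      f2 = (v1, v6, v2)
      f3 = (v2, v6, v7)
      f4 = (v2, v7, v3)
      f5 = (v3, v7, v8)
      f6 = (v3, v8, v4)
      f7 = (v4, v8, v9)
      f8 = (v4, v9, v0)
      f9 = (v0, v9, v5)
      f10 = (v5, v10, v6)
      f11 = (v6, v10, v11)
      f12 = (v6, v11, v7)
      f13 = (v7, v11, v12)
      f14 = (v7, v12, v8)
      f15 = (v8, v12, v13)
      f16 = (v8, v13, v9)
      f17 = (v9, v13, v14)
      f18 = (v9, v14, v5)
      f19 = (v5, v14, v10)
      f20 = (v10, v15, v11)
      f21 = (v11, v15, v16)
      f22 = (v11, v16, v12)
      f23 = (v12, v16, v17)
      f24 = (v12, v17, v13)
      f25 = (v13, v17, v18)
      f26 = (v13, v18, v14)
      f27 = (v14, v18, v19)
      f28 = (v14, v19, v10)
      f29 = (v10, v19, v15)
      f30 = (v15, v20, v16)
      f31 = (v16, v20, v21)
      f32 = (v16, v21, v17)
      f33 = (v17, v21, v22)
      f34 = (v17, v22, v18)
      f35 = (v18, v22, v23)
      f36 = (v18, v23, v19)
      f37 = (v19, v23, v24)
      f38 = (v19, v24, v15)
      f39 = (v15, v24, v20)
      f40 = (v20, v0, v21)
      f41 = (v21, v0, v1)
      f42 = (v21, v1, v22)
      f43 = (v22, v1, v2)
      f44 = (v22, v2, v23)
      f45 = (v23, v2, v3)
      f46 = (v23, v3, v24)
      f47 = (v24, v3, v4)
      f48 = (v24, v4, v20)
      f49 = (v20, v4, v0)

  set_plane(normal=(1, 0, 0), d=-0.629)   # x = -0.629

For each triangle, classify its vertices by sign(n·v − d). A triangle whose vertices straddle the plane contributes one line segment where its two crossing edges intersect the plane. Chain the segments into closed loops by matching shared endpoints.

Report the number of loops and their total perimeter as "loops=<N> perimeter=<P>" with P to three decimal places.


loops=2 perimeter=4.358

Straddling triangles (20 of 50):
  (v5,v10,v6) [+-+] → (-0.629, 1.44586, 0)–(-0.629, 1.33977, 0.171706)  len=0.2018
  (v6,v10,v11) [+--] → (-0.629, 1.33977, 0.171706)–(-0.629, 1.21075, 0.3804)  len=0.2454
  (v6,v11,v7) [+-+] → (-0.629, 1.21075, 0.3804)–(-0.629, 1.05237, 0.319902)  len=0.1695
  (v7,v11,v12) [+--] → (-0.629, 1.05237, 0.319902)–(-0.629, 0.830381, 0.2351)  len=0.2376
  (v7,v12,v8) [+-+] → (-0.629, 0.830381, 0.2351)–(-0.629, 0.830381, 0.112329)  len=0.1228
  (v8,v12,v13) [+--] → (-0.629, 0.830381, 0.112329)–(-0.629, 0.830381, -0.2351)  len=0.3474
  (v8,v13,v9) [+-+] → (-0.629, 0.830381, -0.2351)–(-0.629, 0.920542, -0.269539)  len=0.0965
  (v9,v13,v14) [+--] → (-0.629, 0.920542, -0.269539)–(-0.629, 1.21075, -0.3804)  len=0.3107
  (v9,v14,v5) [+-+] → (-0.629, 1.21075, -0.3804)–(-0.629, 1.29737, -0.240219)  len=0.1648
  (v5,v14,v10) [+--] → (-0.629, 1.29737, -0.240219)–(-0.629, 1.44586, 0)  len=0.2824
  (v15,v20,v16) [-+-] → (-0.629, -1.44586, 0)–(-0.629, -1.29737, 0.240219)  len=0.2824
  (v16,v20,v21) [-++] → (-0.629, -1.29737, 0.240219)–(-0.629, -1.21075, 0.3804)  len=0.1648
  (v16,v21,v17) [-+-] → (-0.629, -1.21075, 0.3804)–(-0.629, -0.920542, 0.269539)  len=0.3107
  (v17,v21,v22) [-++] → (-0.629, -0.920542, 0.269539)–(-0.629, -0.830381, 0.2351)  len=0.0965
  (v17,v22,v18) [-+-] → (-0.629, -0.830381, 0.2351)–(-0.629, -0.830381, -0.112329)  len=0.3474
  (v18,v22,v23) [-++] → (-0.629, -0.830381, -0.112329)–(-0.629, -0.830381, -0.2351)  len=0.1228
  (v18,v23,v19) [-+-] → (-0.629, -0.830381, -0.2351)–(-0.629, -1.05237, -0.319902)  len=0.2376
  (v19,v23,v24) [-++] → (-0.629, -1.05237, -0.319902)–(-0.629, -1.21075, -0.3804)  len=0.1695
  (v19,v24,v15) [-+-] → (-0.629, -1.21075, -0.3804)–(-0.629, -1.33977, -0.171706)  len=0.2454
  (v15,v24,v20) [-++] → (-0.629, -1.33977, -0.171706)–(-0.629, -1.44586, 0)  len=0.2018

Chained into 2 loop(s):
  loop 1: 10 segments, perimeter = 2.1789
  loop 2: 10 segments, perimeter = 2.1789
Total perimeter = 4.358


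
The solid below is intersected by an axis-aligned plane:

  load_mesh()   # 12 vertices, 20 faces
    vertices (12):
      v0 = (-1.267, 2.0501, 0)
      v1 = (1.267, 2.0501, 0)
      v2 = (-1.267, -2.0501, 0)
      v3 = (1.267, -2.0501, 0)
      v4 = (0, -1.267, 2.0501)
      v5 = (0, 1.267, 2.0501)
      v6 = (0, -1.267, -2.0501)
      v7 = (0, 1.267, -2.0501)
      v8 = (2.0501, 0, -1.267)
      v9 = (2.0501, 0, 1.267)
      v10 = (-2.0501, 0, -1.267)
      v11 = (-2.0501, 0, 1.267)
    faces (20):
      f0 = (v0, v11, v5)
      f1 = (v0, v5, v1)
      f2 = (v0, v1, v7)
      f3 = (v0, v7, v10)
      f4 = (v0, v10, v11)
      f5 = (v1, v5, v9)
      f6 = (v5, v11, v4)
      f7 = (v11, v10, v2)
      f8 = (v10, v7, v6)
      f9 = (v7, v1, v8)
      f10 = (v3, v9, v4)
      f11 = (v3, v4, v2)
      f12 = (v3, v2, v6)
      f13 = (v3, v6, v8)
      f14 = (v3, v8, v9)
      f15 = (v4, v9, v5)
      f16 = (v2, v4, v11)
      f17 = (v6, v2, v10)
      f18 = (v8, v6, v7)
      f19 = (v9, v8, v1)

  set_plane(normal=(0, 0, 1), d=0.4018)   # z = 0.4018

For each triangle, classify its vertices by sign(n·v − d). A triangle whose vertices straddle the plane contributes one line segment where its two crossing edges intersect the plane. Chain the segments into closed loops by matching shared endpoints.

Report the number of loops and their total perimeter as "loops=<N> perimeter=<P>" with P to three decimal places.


loops=1 perimeter=12.879

Straddling triangles (10 of 20):
  (v0,v11,v5) [-++] → (-1.51534, 1.39996, 0.4018)–(-1.01868, 1.89662, 0.4018)  len=0.7024
  (v0,v5,v1) [-+-] → (-1.01868, 1.89662, 0.4018)–(1.01868, 1.89662, 0.4018)  len=2.0374
  (v0,v10,v11) [--+] → (-2.0501, 0, 0.4018)–(-1.51534, 1.39996, 0.4018)  len=1.4986
  (v1,v5,v9) [-++] → (1.01868, 1.89662, 0.4018)–(1.51534, 1.39996, 0.4018)  len=0.7024
  (v11,v10,v2) [+--] → (-2.0501, 0, 0.4018)–(-1.51534, -1.39996, 0.4018)  len=1.4986
  (v3,v9,v4) [-++] → (1.51534, -1.39996, 0.4018)–(1.01868, -1.89662, 0.4018)  len=0.7024
  (v3,v4,v2) [-+-] → (1.01868, -1.89662, 0.4018)–(-1.01868, -1.89662, 0.4018)  len=2.0374
  (v3,v8,v9) [--+] → (2.0501, 0, 0.4018)–(1.51534, -1.39996, 0.4018)  len=1.4986
  (v2,v4,v11) [-++] → (-1.01868, -1.89662, 0.4018)–(-1.51534, -1.39996, 0.4018)  len=0.7024
  (v9,v8,v1) [+--] → (2.0501, 0, 0.4018)–(1.51534, 1.39996, 0.4018)  len=1.4986

Chained into 1 loop(s):
  loop 1: 10 segments, perimeter = 12.8787
Total perimeter = 12.879


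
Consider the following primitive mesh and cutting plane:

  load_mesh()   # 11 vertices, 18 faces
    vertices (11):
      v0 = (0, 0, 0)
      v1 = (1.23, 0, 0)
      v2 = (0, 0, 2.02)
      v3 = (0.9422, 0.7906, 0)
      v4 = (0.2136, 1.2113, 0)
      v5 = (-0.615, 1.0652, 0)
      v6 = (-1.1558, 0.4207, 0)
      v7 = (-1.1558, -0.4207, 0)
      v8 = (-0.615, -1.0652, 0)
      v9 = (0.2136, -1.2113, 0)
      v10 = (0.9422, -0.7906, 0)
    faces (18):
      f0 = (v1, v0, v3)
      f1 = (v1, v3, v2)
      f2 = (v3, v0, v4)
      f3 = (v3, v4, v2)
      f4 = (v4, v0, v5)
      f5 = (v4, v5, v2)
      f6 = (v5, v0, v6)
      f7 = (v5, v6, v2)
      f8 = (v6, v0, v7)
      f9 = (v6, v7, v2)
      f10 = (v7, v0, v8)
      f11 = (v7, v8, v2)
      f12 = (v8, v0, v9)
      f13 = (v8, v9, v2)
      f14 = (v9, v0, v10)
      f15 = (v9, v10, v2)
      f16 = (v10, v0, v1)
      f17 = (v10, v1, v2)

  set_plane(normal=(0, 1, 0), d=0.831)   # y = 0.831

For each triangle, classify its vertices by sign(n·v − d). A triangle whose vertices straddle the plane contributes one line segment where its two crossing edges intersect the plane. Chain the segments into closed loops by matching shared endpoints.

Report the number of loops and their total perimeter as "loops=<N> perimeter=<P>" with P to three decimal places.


loops=1 perimeter=3.856

Straddling triangles (6 of 18):
  (v3,v0,v4) [--+] → (0.146538, 0.831, 0)–(0.872232, 0.831, 0)  len=0.7257
  (v3,v4,v2) [-+-] → (0.872232, 0.831, 0)–(0.146538, 0.831, 0.6342)  len=0.9638
  (v4,v0,v5) [+-+] → (0.146538, 0.831, 0)–(-0.479783, 0.831, 0)  len=0.6263
  (v4,v5,v2) [++-] → (-0.479783, 0.831, 0.444127)–(0.146538, 0.831, 0.6342)  len=0.6545
  (v5,v0,v6) [+--] → (-0.479783, 0.831, 0)–(-0.811517, 0.831, 0)  len=0.3317
  (v5,v6,v2) [+--] → (-0.811517, 0.831, 0)–(-0.479783, 0.831, 0.444127)  len=0.5543

Chained into 1 loop(s):
  loop 1: 6 segments, perimeter = 3.8564
Total perimeter = 3.856


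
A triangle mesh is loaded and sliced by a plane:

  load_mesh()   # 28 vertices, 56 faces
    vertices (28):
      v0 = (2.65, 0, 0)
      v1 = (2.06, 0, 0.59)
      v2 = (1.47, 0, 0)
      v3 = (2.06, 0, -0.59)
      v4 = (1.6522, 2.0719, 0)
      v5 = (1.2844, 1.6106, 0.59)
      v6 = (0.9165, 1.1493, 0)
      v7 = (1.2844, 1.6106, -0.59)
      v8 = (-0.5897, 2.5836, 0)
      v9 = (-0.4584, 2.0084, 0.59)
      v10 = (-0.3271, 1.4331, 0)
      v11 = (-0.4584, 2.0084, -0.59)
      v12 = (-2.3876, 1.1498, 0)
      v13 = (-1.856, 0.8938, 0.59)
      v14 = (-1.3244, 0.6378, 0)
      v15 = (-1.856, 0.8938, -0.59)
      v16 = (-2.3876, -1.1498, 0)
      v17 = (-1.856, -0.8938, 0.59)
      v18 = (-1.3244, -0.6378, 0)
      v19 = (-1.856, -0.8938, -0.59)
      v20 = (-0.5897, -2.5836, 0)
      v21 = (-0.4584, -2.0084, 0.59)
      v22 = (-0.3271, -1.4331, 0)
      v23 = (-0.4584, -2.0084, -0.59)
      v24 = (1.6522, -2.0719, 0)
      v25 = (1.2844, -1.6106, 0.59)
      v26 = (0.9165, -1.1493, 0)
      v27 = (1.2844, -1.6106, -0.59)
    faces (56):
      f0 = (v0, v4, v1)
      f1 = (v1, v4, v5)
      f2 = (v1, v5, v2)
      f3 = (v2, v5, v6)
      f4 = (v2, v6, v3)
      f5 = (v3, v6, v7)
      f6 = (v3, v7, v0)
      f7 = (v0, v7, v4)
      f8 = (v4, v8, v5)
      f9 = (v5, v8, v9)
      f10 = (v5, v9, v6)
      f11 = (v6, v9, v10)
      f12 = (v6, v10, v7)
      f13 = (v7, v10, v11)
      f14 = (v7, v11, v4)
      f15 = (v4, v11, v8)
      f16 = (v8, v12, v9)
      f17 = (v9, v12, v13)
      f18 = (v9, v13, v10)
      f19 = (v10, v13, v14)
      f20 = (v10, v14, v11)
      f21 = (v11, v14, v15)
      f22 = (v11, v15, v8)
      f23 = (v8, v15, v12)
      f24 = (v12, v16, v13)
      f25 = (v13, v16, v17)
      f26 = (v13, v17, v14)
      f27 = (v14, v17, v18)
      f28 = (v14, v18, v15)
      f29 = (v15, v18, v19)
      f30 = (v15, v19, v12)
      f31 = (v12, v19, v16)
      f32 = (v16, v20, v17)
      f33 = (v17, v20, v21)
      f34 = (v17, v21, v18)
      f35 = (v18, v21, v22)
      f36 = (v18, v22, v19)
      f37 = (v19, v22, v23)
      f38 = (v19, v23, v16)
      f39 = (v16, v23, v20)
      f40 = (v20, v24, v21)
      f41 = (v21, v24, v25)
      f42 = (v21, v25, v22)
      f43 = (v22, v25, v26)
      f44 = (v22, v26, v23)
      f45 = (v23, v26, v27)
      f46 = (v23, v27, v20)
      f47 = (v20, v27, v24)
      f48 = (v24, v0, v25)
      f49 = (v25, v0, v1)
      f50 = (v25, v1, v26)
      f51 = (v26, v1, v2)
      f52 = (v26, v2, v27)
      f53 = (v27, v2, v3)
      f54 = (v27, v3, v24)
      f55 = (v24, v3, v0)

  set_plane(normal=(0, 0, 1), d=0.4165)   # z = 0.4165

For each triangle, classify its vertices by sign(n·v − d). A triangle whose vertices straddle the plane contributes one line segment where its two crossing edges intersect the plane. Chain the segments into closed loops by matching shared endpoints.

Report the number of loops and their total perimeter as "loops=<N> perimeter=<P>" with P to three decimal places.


Straddling triangles (28 of 56):
  (v0,v4,v1) [--+] → (1.94008, 0.609279, 0.4165)–(2.2335, 0, 0.4165)  len=0.6763
  (v1,v4,v5) [+-+] → (1.94008, 0.609279, 0.4165)–(1.39256, 1.74625, 0.4165)  len=1.2619
  (v1,v5,v2) [++-] → (1.33898, 1.13697, 0.4165)–(1.8865, 0, 0.4165)  len=1.2619
  (v2,v5,v6) [-+-] → (1.33898, 1.13697, 0.4165)–(1.17621, 1.47495, 0.4165)  len=0.3751
  (v4,v8,v5) [--+] → (0.733288, 1.89673, 0.4165)–(1.39256, 1.74625, 0.4165)  len=0.6762
  (v5,v8,v9) [+-+] → (0.733288, 1.89673, 0.4165)–(-0.497011, 2.17755, 0.4165)  len=1.2619
  (v5,v9,v6) [++-] → (-0.0540862, 1.75577, 0.4165)–(1.17621, 1.47495, 0.4165)  len=1.2619
  (v6,v9,v10) [-+-] → (-0.0540862, 1.75577, 0.4165)–(-0.419789, 1.83922, 0.4165)  len=0.3751
  (v8,v12,v9) [--+] → (-1.02572, 1.75591, 0.4165)–(-0.497011, 2.17755, 0.4165)  len=0.6762
  (v9,v12,v13) [+-+] → (-1.02572, 1.75591, 0.4165)–(-2.01233, 0.969081, 0.4165)  len=1.2619
  (v9,v13,v10) [++-] → (-1.4064, 1.05239, 0.4165)–(-0.419789, 1.83922, 0.4165)  len=1.2619
  (v10,v13,v14) [-+-] → (-1.4064, 1.05239, 0.4165)–(-1.69967, 0.818519, 0.4165)  len=0.3751
  (v12,v16,v13) [--+] → (-2.01233, 0.292843, 0.4165)–(-2.01233, 0.969081, 0.4165)  len=0.6762
  (v13,v16,v17) [+-+] → (-2.01233, 0.292843, 0.4165)–(-2.01233, -0.969081, 0.4165)  len=1.2619
  (v13,v17,v14) [++-] → (-1.69967, -0.443406, 0.4165)–(-1.69967, 0.818519, 0.4165)  len=1.2619
  (v14,v17,v18) [-+-] → (-1.69967, -0.443406, 0.4165)–(-1.69967, -0.818519, 0.4165)  len=0.3751
  (v16,v20,v17) [--+] → (-1.48362, -1.39072, 0.4165)–(-2.01233, -0.969081, 0.4165)  len=0.6762
  (v17,v20,v21) [+-+] → (-1.48362, -1.39072, 0.4165)–(-0.497011, -2.17755, 0.4165)  len=1.2619
  (v17,v21,v18) [++-] → (-0.713063, -1.60535, 0.4165)–(-1.69967, -0.818519, 0.4165)  len=1.2619
  (v18,v21,v22) [-+-] → (-0.713063, -1.60535, 0.4165)–(-0.419789, -1.83922, 0.4165)  len=0.3751
  (v20,v24,v21) [--+] → (0.162259, -2.02707, 0.4165)–(-0.497011, -2.17755, 0.4165)  len=0.6762
  (v21,v24,v25) [+-+] → (0.162259, -2.02707, 0.4165)–(1.39256, -1.74625, 0.4165)  len=1.2619
  (v21,v25,v22) [++-] → (0.81051, -1.5584, 0.4165)–(-0.419789, -1.83922, 0.4165)  len=1.2619
  (v22,v25,v26) [-+-] → (0.81051, -1.5584, 0.4165)–(1.17621, -1.47495, 0.4165)  len=0.3751
  (v24,v0,v25) [--+] → (1.68598, -1.13697, 0.4165)–(1.39256, -1.74625, 0.4165)  len=0.6763
  (v25,v0,v1) [+-+] → (1.68598, -1.13697, 0.4165)–(2.2335, 0, 0.4165)  len=1.2619
  (v25,v1,v26) [++-] → (1.72373, -0.337972, 0.4165)–(1.17621, -1.47495, 0.4165)  len=1.2619
  (v26,v1,v2) [-+-] → (1.72373, -0.337972, 0.4165)–(1.8865, 0, 0.4165)  len=0.3751

Chained into 2 loop(s):
  loop 1: 14 segments, perimeter = 13.5673
  loop 2: 14 segments, perimeter = 11.4594
Total perimeter = 25.027

loops=2 perimeter=25.027


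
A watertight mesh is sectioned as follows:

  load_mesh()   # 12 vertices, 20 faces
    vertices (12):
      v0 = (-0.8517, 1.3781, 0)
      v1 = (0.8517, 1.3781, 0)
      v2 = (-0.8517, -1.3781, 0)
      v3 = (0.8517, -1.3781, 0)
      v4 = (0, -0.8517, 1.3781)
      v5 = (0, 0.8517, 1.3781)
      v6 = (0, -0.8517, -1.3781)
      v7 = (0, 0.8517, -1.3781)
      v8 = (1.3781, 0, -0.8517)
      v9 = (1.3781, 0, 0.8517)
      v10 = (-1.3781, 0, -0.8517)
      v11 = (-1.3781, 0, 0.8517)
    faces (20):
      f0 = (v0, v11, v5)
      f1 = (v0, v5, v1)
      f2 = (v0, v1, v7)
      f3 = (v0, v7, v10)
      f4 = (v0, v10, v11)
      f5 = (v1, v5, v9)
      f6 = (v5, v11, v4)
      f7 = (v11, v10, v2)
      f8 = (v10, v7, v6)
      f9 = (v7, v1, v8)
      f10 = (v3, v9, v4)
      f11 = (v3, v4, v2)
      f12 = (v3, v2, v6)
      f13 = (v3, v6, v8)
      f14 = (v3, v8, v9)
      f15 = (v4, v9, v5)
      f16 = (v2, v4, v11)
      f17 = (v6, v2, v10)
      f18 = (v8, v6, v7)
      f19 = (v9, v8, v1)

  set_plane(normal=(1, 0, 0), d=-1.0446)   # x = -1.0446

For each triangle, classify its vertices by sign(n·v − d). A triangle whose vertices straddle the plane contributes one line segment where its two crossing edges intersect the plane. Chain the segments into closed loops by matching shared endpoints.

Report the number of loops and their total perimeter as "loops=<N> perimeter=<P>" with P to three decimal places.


Straddling triangles (8 of 20):
  (v0,v11,v5) [+-+] → (-1.0446, 0.873093, 0.312107)–(-1.0446, 0.206111, 0.979089)  len=0.9433
  (v0,v7,v10) [++-] → (-1.0446, 0.206111, -0.979089)–(-1.0446, 0.873093, -0.312107)  len=0.9433
  (v0,v10,v11) [+--] → (-1.0446, 0.873093, -0.312107)–(-1.0446, 0.873093, 0.312107)  len=0.6242
  (v5,v11,v4) [+-+] → (-1.0446, 0.206111, 0.979089)–(-1.0446, -0.206111, 0.979089)  len=0.4122
  (v11,v10,v2) [--+] → (-1.0446, -0.873093, -0.312107)–(-1.0446, -0.873093, 0.312107)  len=0.6242
  (v10,v7,v6) [-++] → (-1.0446, 0.206111, -0.979089)–(-1.0446, -0.206111, -0.979089)  len=0.4122
  (v2,v4,v11) [++-] → (-1.0446, -0.206111, 0.979089)–(-1.0446, -0.873093, 0.312107)  len=0.9433
  (v6,v2,v10) [++-] → (-1.0446, -0.873093, -0.312107)–(-1.0446, -0.206111, -0.979089)  len=0.9433

Chained into 1 loop(s):
  loop 1: 8 segments, perimeter = 5.8459
Total perimeter = 5.846

loops=1 perimeter=5.846


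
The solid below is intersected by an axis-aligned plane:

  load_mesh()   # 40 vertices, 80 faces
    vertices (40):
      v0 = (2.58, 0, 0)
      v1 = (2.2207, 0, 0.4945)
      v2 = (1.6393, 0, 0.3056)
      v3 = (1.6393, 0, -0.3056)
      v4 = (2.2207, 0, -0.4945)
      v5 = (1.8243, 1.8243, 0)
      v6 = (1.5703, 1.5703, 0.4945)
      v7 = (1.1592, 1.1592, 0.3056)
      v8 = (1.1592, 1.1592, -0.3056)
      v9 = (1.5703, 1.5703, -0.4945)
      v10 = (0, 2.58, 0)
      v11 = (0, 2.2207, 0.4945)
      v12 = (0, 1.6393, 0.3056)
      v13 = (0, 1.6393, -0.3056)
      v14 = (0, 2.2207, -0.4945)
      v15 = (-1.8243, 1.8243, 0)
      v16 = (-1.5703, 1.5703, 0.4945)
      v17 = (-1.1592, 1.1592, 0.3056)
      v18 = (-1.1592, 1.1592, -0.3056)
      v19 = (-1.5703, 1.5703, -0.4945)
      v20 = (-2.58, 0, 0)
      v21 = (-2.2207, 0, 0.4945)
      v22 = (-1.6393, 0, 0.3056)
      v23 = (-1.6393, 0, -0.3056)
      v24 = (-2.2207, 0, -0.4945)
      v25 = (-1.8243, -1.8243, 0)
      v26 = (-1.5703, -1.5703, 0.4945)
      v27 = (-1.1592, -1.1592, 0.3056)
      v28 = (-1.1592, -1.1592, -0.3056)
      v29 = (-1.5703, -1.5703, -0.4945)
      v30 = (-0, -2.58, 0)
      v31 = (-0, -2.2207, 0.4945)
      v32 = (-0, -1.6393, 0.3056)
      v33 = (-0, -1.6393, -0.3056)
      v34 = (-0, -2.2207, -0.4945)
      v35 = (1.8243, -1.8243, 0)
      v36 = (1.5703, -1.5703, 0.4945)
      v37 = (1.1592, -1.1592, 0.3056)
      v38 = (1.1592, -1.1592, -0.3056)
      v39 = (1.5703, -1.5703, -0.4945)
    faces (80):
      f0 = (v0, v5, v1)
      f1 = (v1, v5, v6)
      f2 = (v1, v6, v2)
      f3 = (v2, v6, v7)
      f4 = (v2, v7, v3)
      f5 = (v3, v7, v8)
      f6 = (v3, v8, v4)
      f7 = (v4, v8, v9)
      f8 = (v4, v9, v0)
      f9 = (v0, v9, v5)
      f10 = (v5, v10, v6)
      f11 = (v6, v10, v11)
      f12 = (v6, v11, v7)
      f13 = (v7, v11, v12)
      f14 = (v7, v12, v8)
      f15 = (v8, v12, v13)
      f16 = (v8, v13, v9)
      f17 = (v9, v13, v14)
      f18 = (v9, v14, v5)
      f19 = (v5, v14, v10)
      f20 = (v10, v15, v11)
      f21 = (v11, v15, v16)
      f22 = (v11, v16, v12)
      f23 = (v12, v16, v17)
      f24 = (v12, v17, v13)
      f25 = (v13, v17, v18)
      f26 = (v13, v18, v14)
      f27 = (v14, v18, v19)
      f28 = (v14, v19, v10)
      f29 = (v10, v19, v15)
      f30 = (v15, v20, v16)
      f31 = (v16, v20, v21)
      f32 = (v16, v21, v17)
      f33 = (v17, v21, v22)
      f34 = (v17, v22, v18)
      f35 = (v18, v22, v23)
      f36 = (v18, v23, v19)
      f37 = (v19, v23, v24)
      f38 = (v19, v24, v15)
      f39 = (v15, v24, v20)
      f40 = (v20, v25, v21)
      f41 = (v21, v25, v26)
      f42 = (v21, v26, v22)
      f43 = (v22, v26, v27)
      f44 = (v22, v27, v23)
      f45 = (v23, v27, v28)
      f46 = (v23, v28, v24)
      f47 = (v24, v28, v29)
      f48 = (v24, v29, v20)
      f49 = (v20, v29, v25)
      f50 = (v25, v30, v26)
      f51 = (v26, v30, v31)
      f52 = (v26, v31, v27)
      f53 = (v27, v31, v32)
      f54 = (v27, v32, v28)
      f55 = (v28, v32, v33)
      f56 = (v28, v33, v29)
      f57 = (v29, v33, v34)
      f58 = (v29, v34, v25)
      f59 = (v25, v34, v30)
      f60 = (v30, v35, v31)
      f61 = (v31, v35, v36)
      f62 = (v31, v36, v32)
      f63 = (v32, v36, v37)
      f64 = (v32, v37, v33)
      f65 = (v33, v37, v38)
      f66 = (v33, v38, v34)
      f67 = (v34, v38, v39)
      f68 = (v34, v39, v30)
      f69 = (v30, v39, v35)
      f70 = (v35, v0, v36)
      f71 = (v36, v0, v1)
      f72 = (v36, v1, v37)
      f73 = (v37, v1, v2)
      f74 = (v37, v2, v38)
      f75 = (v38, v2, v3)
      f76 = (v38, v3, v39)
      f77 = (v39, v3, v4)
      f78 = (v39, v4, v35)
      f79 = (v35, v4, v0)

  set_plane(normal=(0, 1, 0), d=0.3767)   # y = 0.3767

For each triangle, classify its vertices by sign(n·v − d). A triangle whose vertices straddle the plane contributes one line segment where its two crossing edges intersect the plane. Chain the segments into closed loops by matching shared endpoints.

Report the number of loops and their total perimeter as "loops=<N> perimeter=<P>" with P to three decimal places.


Straddling triangles (20 of 80):
  (v0,v5,v1) [-+-] → (2.42396, 0.3767, 0)–(2.13885, 0.3767, 0.392391)  len=0.4850
  (v1,v5,v6) [-++] → (2.13885, 0.3767, 0.392391)–(2.06468, 0.3767, 0.4945)  len=0.1262
  (v1,v6,v2) [-+-] → (2.06468, 0.3767, 0.4945)–(1.62275, 0.3767, 0.350915)  len=0.4647
  (v2,v6,v7) [-++] → (1.62275, 0.3767, 0.350915)–(1.48328, 0.3767, 0.3056)  len=0.1466
  (v2,v7,v3) [-+-] → (1.48328, 0.3767, 0.3056)–(1.48328, 0.3767, -0.106981)  len=0.4126
  (v3,v7,v8) [-++] → (1.48328, 0.3767, -0.106981)–(1.48328, 0.3767, -0.3056)  len=0.1986
  (v3,v8,v4) [-+-] → (1.48328, 0.3767, -0.3056)–(1.87575, 0.3767, -0.433114)  len=0.4127
  (v4,v8,v9) [-++] → (1.87575, 0.3767, -0.433114)–(2.06468, 0.3767, -0.4945)  len=0.1986
  (v4,v9,v0) [-+-] → (2.06468, 0.3767, -0.4945)–(2.33778, 0.3767, -0.118626)  len=0.4646
  (v0,v9,v5) [-++] → (2.33778, 0.3767, -0.118626)–(2.42396, 0.3767, 0)  len=0.1466
  (v15,v20,v16) [+-+] → (-2.42396, 0.3767, 0)–(-2.33778, 0.3767, 0.118626)  len=0.1466
  (v16,v20,v21) [+--] → (-2.33778, 0.3767, 0.118626)–(-2.06468, 0.3767, 0.4945)  len=0.4646
  (v16,v21,v17) [+-+] → (-2.06468, 0.3767, 0.4945)–(-1.87575, 0.3767, 0.433114)  len=0.1986
  (v17,v21,v22) [+--] → (-1.87575, 0.3767, 0.433114)–(-1.48328, 0.3767, 0.3056)  len=0.4127
  (v17,v22,v18) [+-+] → (-1.48328, 0.3767, 0.3056)–(-1.48328, 0.3767, 0.106981)  len=0.1986
  (v18,v22,v23) [+--] → (-1.48328, 0.3767, 0.106981)–(-1.48328, 0.3767, -0.3056)  len=0.4126
  (v18,v23,v19) [+-+] → (-1.48328, 0.3767, -0.3056)–(-1.62275, 0.3767, -0.350915)  len=0.1466
  (v19,v23,v24) [+--] → (-1.62275, 0.3767, -0.350915)–(-2.06468, 0.3767, -0.4945)  len=0.4647
  (v19,v24,v15) [+-+] → (-2.06468, 0.3767, -0.4945)–(-2.13885, 0.3767, -0.392391)  len=0.1262
  (v15,v24,v20) [+--] → (-2.13885, 0.3767, -0.392391)–(-2.42396, 0.3767, 0)  len=0.4850

Chained into 2 loop(s):
  loop 1: 10 segments, perimeter = 3.0563
  loop 2: 10 segments, perimeter = 3.0563
Total perimeter = 6.113

loops=2 perimeter=6.113


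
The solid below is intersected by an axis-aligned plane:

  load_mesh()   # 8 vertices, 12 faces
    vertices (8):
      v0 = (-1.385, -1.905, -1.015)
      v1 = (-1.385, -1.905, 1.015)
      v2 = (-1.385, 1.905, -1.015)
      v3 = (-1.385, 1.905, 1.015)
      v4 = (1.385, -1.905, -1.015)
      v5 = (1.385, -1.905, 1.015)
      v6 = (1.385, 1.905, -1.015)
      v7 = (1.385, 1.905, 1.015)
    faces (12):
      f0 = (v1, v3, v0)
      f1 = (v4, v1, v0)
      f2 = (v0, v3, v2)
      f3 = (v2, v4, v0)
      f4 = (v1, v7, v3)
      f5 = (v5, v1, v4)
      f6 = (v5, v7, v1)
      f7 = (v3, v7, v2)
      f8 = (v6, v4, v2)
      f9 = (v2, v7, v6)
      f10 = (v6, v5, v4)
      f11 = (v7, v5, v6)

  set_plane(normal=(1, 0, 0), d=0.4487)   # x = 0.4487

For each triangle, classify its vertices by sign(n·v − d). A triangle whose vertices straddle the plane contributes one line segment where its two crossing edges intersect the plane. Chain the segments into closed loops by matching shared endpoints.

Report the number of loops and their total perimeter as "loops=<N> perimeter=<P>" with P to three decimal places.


loops=1 perimeter=11.680

Straddling triangles (8 of 12):
  (v4,v1,v0) [+--] → (0.4487, -1.905, -0.328831)–(0.4487, -1.905, -1.015)  len=0.6862
  (v2,v4,v0) [-+-] → (0.4487, -0.617165, -1.015)–(0.4487, -1.905, -1.015)  len=1.2878
  (v1,v7,v3) [-+-] → (0.4487, 0.617165, 1.015)–(0.4487, 1.905, 1.015)  len=1.2878
  (v5,v1,v4) [+-+] → (0.4487, -1.905, 1.015)–(0.4487, -1.905, -0.328831)  len=1.3438
  (v5,v7,v1) [++-] → (0.4487, 0.617165, 1.015)–(0.4487, -1.905, 1.015)  len=2.5222
  (v3,v7,v2) [-+-] → (0.4487, 1.905, 1.015)–(0.4487, 1.905, 0.328831)  len=0.6862
  (v6,v4,v2) [++-] → (0.4487, -0.617165, -1.015)–(0.4487, 1.905, -1.015)  len=2.5222
  (v2,v7,v6) [-++] → (0.4487, 1.905, 0.328831)–(0.4487, 1.905, -1.015)  len=1.3438

Chained into 1 loop(s):
  loop 1: 8 segments, perimeter = 11.6800
Total perimeter = 11.680


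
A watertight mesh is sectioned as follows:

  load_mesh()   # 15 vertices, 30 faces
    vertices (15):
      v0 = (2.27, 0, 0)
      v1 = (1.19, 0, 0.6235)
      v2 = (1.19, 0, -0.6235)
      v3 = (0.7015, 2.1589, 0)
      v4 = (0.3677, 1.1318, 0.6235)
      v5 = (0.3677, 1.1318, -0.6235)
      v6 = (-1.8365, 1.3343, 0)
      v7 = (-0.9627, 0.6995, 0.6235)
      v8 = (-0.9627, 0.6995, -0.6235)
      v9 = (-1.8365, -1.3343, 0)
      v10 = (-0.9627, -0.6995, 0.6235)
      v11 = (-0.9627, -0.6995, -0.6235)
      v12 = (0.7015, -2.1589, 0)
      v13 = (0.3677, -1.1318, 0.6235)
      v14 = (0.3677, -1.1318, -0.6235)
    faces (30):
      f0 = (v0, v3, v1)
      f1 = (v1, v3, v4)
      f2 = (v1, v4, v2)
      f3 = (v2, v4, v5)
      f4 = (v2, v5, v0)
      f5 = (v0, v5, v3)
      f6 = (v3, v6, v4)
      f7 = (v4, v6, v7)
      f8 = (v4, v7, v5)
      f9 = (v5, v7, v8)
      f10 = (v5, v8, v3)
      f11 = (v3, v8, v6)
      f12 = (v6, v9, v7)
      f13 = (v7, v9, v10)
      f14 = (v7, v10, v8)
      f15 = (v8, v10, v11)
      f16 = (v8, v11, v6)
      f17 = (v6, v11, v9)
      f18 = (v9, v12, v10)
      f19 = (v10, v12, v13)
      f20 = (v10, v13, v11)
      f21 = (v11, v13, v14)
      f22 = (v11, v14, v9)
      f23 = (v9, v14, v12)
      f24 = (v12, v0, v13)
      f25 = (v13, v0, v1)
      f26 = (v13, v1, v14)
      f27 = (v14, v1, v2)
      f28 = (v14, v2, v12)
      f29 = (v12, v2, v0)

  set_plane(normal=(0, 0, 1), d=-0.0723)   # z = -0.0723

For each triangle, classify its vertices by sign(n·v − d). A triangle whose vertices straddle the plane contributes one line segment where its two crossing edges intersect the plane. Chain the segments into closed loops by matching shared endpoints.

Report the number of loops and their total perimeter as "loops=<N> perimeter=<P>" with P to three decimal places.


loops=2 perimeter=19.601

Straddling triangles (20 of 30):
  (v1,v4,v2) [++-] → (0.826526, 0.500279, -0.0723)–(1.19, 0, -0.0723)  len=0.6184
  (v2,v4,v5) [-+-] → (0.826526, 0.500279, -0.0723)–(0.3677, 1.1318, -0.0723)  len=0.7806
  (v2,v5,v0) [--+] → (2.04941, 0.131242, -0.0723)–(2.14477, 0, -0.0723)  len=0.1622
  (v0,v5,v3) [+-+] → (2.04941, 0.131242, -0.0723)–(0.662793, 2.0398, -0.0723)  len=2.3591
  (v4,v7,v5) [++-] → (-0.220365, 0.940714, -0.0723)–(0.3677, 1.1318, -0.0723)  len=0.6183
  (v5,v7,v8) [-+-] → (-0.220365, 0.940714, -0.0723)–(-0.9627, 0.6995, -0.0723)  len=0.7805
  (v5,v8,v3) [--+] → (0.508522, 1.98967, -0.0723)–(0.662793, 2.0398, -0.0723)  len=0.1622
  (v3,v8,v6) [+-+] → (0.508522, 1.98967, -0.0723)–(-1.73518, 1.26069, -0.0723)  len=2.3592
  (v7,v10,v8) [++-] → (-0.9627, 0.0811128, -0.0723)–(-0.9627, 0.6995, -0.0723)  len=0.6184
  (v8,v10,v11) [-+-] → (-0.9627, 0.0811128, -0.0723)–(-0.9627, -0.6995, -0.0723)  len=0.7806
  (v8,v11,v6) [--+] → (-1.73518, 1.09846, -0.0723)–(-1.73518, 1.26069, -0.0723)  len=0.1622
  (v6,v11,v9) [+-+] → (-1.73518, 1.09846, -0.0723)–(-1.73518, -1.26069, -0.0723)  len=2.3592
  (v10,v13,v11) [++-] → (-0.374635, -0.890586, -0.0723)–(-0.9627, -0.6995, -0.0723)  len=0.6183
  (v11,v13,v14) [-+-] → (-0.374635, -0.890586, -0.0723)–(0.3677, -1.1318, -0.0723)  len=0.7805
  (v11,v14,v9) [--+] → (-1.5809, -1.31082, -0.0723)–(-1.73518, -1.26069, -0.0723)  len=0.1622
  (v9,v14,v12) [+-+] → (-1.5809, -1.31082, -0.0723)–(0.662793, -2.0398, -0.0723)  len=2.3592
  (v13,v1,v14) [++-] → (0.731174, -0.631521, -0.0723)–(0.3677, -1.1318, -0.0723)  len=0.6184
  (v14,v1,v2) [-+-] → (0.731174, -0.631521, -0.0723)–(1.19, 0, -0.0723)  len=0.7806
  (v14,v2,v12) [--+] → (0.758146, -1.90856, -0.0723)–(0.662793, -2.0398, -0.0723)  len=0.1622
  (v12,v2,v0) [+-+] → (0.758146, -1.90856, -0.0723)–(2.14477, 0, -0.0723)  len=2.3591

Chained into 2 loop(s):
  loop 1: 10 segments, perimeter = 6.9947
  loop 2: 10 segments, perimeter = 12.6067
Total perimeter = 19.601


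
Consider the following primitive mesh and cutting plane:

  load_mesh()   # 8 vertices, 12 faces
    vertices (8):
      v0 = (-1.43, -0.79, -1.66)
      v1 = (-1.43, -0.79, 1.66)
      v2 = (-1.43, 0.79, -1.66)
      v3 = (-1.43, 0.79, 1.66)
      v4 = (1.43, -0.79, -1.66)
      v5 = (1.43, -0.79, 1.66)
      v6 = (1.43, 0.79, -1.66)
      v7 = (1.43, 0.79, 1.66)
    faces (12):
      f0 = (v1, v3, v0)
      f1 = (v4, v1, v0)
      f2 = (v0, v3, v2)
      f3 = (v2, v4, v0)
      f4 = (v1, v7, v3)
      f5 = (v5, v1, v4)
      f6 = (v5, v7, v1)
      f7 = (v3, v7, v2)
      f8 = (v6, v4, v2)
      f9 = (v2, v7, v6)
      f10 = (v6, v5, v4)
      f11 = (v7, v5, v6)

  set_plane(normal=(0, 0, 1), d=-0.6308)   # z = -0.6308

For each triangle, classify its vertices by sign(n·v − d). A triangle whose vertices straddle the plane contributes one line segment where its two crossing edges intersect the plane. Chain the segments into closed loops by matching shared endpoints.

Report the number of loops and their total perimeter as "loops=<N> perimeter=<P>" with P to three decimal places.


Straddling triangles (8 of 12):
  (v1,v3,v0) [++-] → (-1.43, -0.3002, -0.6308)–(-1.43, -0.79, -0.6308)  len=0.4898
  (v4,v1,v0) [-+-] → (0.5434, -0.79, -0.6308)–(-1.43, -0.79, -0.6308)  len=1.9734
  (v0,v3,v2) [-+-] → (-1.43, -0.3002, -0.6308)–(-1.43, 0.79, -0.6308)  len=1.0902
  (v5,v1,v4) [++-] → (0.5434, -0.79, -0.6308)–(1.43, -0.79, -0.6308)  len=0.8866
  (v3,v7,v2) [++-] → (-0.5434, 0.79, -0.6308)–(-1.43, 0.79, -0.6308)  len=0.8866
  (v2,v7,v6) [-+-] → (-0.5434, 0.79, -0.6308)–(1.43, 0.79, -0.6308)  len=1.9734
  (v6,v5,v4) [-+-] → (1.43, 0.3002, -0.6308)–(1.43, -0.79, -0.6308)  len=1.0902
  (v7,v5,v6) [++-] → (1.43, 0.3002, -0.6308)–(1.43, 0.79, -0.6308)  len=0.4898

Chained into 1 loop(s):
  loop 1: 8 segments, perimeter = 8.8800
Total perimeter = 8.880

loops=1 perimeter=8.880


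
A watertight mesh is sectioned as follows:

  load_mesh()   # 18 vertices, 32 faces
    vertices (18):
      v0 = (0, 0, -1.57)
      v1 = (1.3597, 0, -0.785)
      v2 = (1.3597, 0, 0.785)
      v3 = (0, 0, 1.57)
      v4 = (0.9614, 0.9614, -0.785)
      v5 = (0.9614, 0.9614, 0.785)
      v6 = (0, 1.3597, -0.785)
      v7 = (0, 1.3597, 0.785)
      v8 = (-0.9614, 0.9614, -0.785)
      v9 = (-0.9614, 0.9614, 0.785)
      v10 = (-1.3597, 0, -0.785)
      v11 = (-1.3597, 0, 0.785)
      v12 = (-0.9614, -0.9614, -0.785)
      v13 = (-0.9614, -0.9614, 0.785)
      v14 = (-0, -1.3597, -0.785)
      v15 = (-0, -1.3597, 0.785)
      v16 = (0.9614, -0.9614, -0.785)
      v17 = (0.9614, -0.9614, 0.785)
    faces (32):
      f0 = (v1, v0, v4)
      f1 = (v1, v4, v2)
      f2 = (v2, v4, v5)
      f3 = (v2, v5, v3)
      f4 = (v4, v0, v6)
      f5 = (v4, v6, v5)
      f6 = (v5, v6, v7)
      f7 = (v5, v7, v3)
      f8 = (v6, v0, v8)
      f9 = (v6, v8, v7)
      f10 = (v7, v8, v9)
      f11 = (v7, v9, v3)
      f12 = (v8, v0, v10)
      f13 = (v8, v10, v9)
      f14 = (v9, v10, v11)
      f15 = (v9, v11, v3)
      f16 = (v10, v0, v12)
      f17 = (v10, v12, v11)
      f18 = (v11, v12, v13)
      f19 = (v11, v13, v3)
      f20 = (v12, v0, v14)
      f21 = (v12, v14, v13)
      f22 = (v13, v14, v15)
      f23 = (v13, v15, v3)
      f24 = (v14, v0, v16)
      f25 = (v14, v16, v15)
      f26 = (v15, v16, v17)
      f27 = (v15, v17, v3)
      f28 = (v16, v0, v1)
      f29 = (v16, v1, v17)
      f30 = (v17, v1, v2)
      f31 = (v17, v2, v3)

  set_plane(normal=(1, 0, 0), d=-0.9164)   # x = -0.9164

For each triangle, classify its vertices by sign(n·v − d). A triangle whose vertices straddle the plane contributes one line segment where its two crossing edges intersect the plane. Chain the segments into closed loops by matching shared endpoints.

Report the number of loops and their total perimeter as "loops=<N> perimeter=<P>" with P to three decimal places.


loops=1 perimeter=7.203

Straddling triangles (12 of 32):
  (v6,v0,v8) [++-] → (-0.9164, 0.9164, -0.821743)–(-0.9164, 0.980043, -0.785)  len=0.0735
  (v6,v8,v7) [+-+] → (-0.9164, 0.980043, -0.785)–(-0.9164, 0.980043, -0.711513)  len=0.0735
  (v7,v8,v9) [+--] → (-0.9164, 0.980043, -0.711513)–(-0.9164, 0.980043, 0.785)  len=1.4965
  (v7,v9,v3) [+-+] → (-0.9164, 0.980043, 0.785)–(-0.9164, 0.9164, 0.821743)  len=0.0735
  (v8,v0,v10) [-+-] → (-0.9164, 0.9164, -0.821743)–(-0.9164, 0, -1.04093)  len=0.9422
  (v9,v11,v3) [--+] → (-0.9164, 0, 1.04093)–(-0.9164, 0.9164, 0.821743)  len=0.9422
  (v10,v0,v12) [-+-] → (-0.9164, 0, -1.04093)–(-0.9164, -0.9164, -0.821743)  len=0.9422
  (v11,v13,v3) [--+] → (-0.9164, -0.9164, 0.821743)–(-0.9164, 0, 1.04093)  len=0.9422
  (v12,v0,v14) [-++] → (-0.9164, -0.9164, -0.821743)–(-0.9164, -0.980043, -0.785)  len=0.0735
  (v12,v14,v13) [-+-] → (-0.9164, -0.980043, -0.785)–(-0.9164, -0.980043, 0.711513)  len=1.4965
  (v13,v14,v15) [-++] → (-0.9164, -0.980043, 0.711513)–(-0.9164, -0.980043, 0.785)  len=0.0735
  (v13,v15,v3) [-++] → (-0.9164, -0.980043, 0.785)–(-0.9164, -0.9164, 0.821743)  len=0.0735

Chained into 1 loop(s):
  loop 1: 12 segments, perimeter = 7.2029
Total perimeter = 7.203


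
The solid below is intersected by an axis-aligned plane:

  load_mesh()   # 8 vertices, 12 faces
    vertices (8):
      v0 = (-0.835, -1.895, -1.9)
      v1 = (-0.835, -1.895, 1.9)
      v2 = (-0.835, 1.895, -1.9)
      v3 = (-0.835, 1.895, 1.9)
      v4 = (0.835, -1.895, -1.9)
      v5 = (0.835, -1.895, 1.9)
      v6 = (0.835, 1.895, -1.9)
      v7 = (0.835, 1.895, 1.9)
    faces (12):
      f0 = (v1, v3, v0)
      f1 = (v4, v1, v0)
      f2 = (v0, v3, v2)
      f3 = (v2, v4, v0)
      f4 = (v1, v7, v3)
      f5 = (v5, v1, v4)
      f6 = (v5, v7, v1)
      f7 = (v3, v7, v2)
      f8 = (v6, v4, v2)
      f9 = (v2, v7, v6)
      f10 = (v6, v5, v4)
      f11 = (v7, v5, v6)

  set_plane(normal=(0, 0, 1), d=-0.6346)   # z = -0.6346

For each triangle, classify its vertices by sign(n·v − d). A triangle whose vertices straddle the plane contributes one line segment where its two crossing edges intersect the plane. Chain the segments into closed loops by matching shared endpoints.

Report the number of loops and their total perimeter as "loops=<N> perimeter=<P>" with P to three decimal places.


loops=1 perimeter=10.920

Straddling triangles (8 of 12):
  (v1,v3,v0) [++-] → (-0.835, -0.63293, -0.6346)–(-0.835, -1.895, -0.6346)  len=1.2621
  (v4,v1,v0) [-+-] → (0.27889, -1.895, -0.6346)–(-0.835, -1.895, -0.6346)  len=1.1139
  (v0,v3,v2) [-+-] → (-0.835, -0.63293, -0.6346)–(-0.835, 1.895, -0.6346)  len=2.5279
  (v5,v1,v4) [++-] → (0.27889, -1.895, -0.6346)–(0.835, -1.895, -0.6346)  len=0.5561
  (v3,v7,v2) [++-] → (-0.27889, 1.895, -0.6346)–(-0.835, 1.895, -0.6346)  len=0.5561
  (v2,v7,v6) [-+-] → (-0.27889, 1.895, -0.6346)–(0.835, 1.895, -0.6346)  len=1.1139
  (v6,v5,v4) [-+-] → (0.835, 0.63293, -0.6346)–(0.835, -1.895, -0.6346)  len=2.5279
  (v7,v5,v6) [++-] → (0.835, 0.63293, -0.6346)–(0.835, 1.895, -0.6346)  len=1.2621

Chained into 1 loop(s):
  loop 1: 8 segments, perimeter = 10.9200
Total perimeter = 10.920


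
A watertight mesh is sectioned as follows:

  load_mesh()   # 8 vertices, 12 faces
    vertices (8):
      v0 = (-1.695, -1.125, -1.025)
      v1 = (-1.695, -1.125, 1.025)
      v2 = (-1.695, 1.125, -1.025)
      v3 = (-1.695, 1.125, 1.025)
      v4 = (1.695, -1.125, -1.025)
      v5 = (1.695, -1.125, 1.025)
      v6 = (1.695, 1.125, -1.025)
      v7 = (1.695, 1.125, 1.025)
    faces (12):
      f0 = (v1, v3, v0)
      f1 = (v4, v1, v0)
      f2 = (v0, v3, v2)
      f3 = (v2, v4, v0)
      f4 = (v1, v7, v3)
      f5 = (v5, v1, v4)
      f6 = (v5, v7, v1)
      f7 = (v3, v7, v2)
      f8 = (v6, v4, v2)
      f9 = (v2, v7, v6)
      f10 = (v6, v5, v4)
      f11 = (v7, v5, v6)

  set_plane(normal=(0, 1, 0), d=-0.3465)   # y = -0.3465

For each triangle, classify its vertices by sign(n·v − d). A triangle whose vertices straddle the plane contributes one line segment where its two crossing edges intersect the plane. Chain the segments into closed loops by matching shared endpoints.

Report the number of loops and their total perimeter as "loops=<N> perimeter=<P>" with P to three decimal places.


Straddling triangles (8 of 12):
  (v1,v3,v0) [-+-] → (-1.695, -0.3465, 1.025)–(-1.695, -0.3465, -0.3157)  len=1.3407
  (v0,v3,v2) [-++] → (-1.695, -0.3465, -0.3157)–(-1.695, -0.3465, -1.025)  len=0.7093
  (v2,v4,v0) [+--] → (0.52206, -0.3465, -1.025)–(-1.695, -0.3465, -1.025)  len=2.2171
  (v1,v7,v3) [-++] → (-0.52206, -0.3465, 1.025)–(-1.695, -0.3465, 1.025)  len=1.1729
  (v5,v7,v1) [-+-] → (1.695, -0.3465, 1.025)–(-0.52206, -0.3465, 1.025)  len=2.2171
  (v6,v4,v2) [+-+] → (1.695, -0.3465, -1.025)–(0.52206, -0.3465, -1.025)  len=1.1729
  (v6,v5,v4) [+--] → (1.695, -0.3465, 0.3157)–(1.695, -0.3465, -1.025)  len=1.3407
  (v7,v5,v6) [+-+] → (1.695, -0.3465, 1.025)–(1.695, -0.3465, 0.3157)  len=0.7093

Chained into 1 loop(s):
  loop 1: 8 segments, perimeter = 10.8800
Total perimeter = 10.880

loops=1 perimeter=10.880
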